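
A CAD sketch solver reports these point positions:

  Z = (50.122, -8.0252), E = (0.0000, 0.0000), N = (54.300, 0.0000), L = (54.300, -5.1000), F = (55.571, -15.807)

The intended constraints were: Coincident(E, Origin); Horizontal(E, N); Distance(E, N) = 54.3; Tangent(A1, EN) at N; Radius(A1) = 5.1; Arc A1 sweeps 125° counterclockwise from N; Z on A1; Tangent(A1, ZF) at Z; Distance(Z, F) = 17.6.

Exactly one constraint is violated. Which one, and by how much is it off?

Distance(Z, F) = 17.6 — off by 8.10.

E = (0.00, 0.00) ✓; E.y = 0.00, N.y = 0.00 ✓; |EN| = 54.30 ✓; ∠(LN, NE) = 90.00° ✓; |LN| = 5.100 ✓; bearing(L→Z) − bearing(L→N) = 125.0° ✓; |LZ| = 5.100 ✓; ∠(LZ, ZF) = 90.00° ✓; |ZF| = 9.500 ✗.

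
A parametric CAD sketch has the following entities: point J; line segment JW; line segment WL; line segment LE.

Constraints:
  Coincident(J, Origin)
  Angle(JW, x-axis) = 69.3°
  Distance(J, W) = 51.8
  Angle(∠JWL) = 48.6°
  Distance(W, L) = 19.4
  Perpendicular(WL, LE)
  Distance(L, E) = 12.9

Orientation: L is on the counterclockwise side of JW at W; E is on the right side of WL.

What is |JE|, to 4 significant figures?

53.85

∠JWL = 48.6°, so WL runs at 69.3° + (180° − 48.6°) = 200.7° from the x-axis; with |WL| = 19.4, L = W + 19.4·(cos 200.7°, sin 200.7°) = (0.1624, 41.60). WL is perpendicular to LE; with |LE| = 12.9 on the right of WL, E = L + 12.9·(-0.3535, 0.9354) = (-4.397, 53.67). Then |JE| = |E − J| = 53.85.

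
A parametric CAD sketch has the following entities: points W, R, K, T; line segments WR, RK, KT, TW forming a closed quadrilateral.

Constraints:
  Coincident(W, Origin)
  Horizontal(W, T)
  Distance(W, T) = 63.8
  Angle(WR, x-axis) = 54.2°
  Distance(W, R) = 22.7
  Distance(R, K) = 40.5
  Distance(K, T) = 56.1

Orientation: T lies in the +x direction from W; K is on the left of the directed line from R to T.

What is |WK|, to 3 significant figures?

63.2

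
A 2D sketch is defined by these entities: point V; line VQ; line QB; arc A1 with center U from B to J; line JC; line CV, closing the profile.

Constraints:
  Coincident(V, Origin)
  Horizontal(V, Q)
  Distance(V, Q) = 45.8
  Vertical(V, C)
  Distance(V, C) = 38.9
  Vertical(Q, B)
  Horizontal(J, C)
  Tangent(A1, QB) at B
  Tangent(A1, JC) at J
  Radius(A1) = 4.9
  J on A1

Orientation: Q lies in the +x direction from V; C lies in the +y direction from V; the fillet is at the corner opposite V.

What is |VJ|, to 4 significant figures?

56.44

V is at the origin; V and Q share the same y with |VQ| = 45.8 and Q on the +x side, so Q = (45.80, 0.000). VC is vertical with |VC| = 38.9 and C on the +y side, so C = (0.000, 38.90). The virtual corner opposite V is at (45.80, 38.90). Tangency of A1 to QB means the radius UB is perpendicular to QB and A1 meets JC tangentially, so UJ is at right angles to JC, with radius 4.9, so the center U sits 4.9 in from both sides at U = (40.90, 34.00). That places the tangent points at B = (45.80, 34.00) on QB and J = (40.90, 38.90) on JC. Then |VJ| = |J − V| = 56.44.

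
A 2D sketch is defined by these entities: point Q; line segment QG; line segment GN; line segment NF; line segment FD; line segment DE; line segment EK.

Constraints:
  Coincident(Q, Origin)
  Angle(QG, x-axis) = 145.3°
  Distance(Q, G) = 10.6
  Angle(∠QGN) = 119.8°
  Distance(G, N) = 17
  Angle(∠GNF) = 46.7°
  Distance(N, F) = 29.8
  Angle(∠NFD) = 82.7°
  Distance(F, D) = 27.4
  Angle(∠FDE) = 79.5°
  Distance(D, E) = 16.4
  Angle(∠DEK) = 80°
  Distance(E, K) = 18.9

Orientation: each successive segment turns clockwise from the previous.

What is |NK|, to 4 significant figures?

20.26

∠FDE = 79.5° gives DE at 114.0° from the x-axis; with |DE| = 16.4, E = (-16.65, 0.2197). ∠DEK = 80.0° gives EK at 14.00° from the x-axis; with |EK| = 18.9, K = (1.687, 4.792). Then |NK| = |K − N| = 20.26.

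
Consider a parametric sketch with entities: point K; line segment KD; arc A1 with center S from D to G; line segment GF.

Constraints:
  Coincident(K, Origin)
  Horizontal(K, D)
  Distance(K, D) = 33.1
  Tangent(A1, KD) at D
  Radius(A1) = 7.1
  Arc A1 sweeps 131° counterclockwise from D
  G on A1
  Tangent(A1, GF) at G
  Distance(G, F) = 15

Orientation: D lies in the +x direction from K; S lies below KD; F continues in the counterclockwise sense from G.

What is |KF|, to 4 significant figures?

44.10

K is at the origin; K and D share the same y with |KD| = 33.1 and D on the +x side, so D = (33.10, 0.000). Since A1 is tangent to KD there, SD ⟂ KD, so S = D + (0, -7.1) = (33.10, -7.100). On A1, D sits at bearing 90° from S; a 131° counterclockwise sweep puts G at bearing 221°, so G = S + 7.1·(cos 221°, sin 221°) = (27.74, -11.76). The tangent condition forces SG to be normal to GF, so GF runs along (−sin 221°, cos 221°); with |GF| = 15.0, F = (37.58, -23.08). Then |KF| = |F − K| = 44.10.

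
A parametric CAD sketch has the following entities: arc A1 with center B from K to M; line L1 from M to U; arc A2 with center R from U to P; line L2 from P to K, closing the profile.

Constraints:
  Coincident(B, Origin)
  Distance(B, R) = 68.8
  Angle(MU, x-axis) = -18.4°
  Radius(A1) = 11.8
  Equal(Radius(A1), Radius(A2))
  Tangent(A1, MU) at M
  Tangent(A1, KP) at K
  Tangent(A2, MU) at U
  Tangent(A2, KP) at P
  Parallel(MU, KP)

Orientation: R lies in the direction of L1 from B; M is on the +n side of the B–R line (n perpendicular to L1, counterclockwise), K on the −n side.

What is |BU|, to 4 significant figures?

69.80

The slot axis is L1's direction at -18.4°, so u = (cos -18.4°, sin -18.4°) = (0.9489, -0.3156) and n = (−sin -18.4°, cos -18.4°) = (0.3156, 0.9489). B is at the origin and R lies 68.8 along u from B, so R = 68.8·u = (65.28, -21.72). Tangency of A1 to both parallel lines with radius 11.8 puts M and K at B ± 11.8·n: M = (3.725, 11.20), K = (-3.725, -11.20). Equal radii place U and P the same way about R: U = R + 11.8·n = (69.01, -10.52), P = R − 11.8·n = (61.56, -32.91). Then |BU| = |U − B| = 69.80.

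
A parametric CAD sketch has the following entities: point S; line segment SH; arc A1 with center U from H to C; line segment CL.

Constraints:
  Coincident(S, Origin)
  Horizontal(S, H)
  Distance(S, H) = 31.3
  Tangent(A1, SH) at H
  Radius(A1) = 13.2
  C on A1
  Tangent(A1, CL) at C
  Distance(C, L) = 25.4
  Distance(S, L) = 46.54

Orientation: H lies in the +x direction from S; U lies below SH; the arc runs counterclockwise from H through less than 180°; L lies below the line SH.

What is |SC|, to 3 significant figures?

24.0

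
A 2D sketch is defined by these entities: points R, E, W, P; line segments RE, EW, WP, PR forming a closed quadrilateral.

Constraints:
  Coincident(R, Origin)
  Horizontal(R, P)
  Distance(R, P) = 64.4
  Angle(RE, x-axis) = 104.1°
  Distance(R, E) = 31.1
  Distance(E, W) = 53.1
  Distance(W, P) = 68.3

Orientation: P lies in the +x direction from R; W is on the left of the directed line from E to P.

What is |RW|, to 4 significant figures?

71.01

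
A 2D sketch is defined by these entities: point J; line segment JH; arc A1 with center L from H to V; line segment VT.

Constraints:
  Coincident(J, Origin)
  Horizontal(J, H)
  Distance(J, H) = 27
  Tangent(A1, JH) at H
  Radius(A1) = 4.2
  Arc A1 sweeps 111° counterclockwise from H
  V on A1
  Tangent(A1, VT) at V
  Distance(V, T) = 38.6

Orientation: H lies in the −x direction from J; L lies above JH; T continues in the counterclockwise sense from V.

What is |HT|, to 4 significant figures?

42.90

On A1, H sits at bearing -90° from L; a 111° counterclockwise sweep puts V at bearing 21°, so V = L + 4.2·(cos 21°, sin 21°) = (-23.08, 5.705). The tangent condition forces LV to be normal to VT, so VT runs along (−sin 21°, cos 21°); with |VT| = 38.6, T = (-36.91, 41.74). Then |HT| = |T − H| = 42.90.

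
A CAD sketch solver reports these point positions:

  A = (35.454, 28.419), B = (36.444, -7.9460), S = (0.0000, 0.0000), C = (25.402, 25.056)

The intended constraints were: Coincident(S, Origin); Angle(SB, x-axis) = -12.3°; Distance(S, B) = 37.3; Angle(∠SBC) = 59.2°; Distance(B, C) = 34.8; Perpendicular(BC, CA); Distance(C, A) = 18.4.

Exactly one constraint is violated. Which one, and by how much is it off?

Distance(C, A) = 18.4 — off by 7.80.

S = (0.00, 0.00) ✓; SB at -12.30° ✓; |SB| = 37.30 ✓; ∠SBC = 59.20° ✓; |BC| = 34.80 ✓; ∠(BC, CA) = 90.00° ✓; |CA| = 10.60 ✗.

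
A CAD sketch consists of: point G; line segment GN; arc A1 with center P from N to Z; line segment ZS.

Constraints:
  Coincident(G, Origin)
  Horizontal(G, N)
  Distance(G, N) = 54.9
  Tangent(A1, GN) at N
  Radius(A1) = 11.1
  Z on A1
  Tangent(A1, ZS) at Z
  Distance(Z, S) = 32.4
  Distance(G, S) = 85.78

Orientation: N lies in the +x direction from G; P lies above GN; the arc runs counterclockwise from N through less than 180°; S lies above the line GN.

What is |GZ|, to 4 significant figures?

65.54

G is at the origin; G and N share the same y with |GN| = 54.9 and N on the +x side, so N = (54.90, 0.000). Since A1 is tangent to GN there, PN ⟂ GN, so P = N + (0, 11.1) = (54.90, 11.10). Since PZ ⟂ ZS (tangency), |PS| = √(11.1² + 32.4²) = 34.25 regardless of where Z sits on A1. So S lies on both circle(G, 85.78) and circle(P, 34.25); the above-GN intersection is S = (77.45, 36.88). Z is the foot of the tangent from S: Z = (65.17, 6.895).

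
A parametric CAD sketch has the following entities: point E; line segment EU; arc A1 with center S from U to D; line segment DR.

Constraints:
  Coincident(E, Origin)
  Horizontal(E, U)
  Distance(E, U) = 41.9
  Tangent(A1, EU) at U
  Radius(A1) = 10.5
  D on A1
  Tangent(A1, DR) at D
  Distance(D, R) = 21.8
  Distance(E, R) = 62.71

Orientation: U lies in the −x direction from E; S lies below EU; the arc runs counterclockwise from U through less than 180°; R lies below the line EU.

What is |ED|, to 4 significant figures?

53.21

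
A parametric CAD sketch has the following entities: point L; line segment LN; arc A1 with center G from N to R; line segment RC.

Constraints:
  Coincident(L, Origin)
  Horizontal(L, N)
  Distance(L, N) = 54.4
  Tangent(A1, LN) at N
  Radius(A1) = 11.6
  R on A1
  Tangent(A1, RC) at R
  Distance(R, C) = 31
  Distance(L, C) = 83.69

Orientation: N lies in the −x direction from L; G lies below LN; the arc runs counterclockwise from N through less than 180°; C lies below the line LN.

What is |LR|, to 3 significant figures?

66.0

Checks: L = (0.00, 0.00) ✓; |GN| = 11.60 ✓; |GR| = 11.60 ✓; ∠(GR, RC) = 90.00° ✓; |RC| = 31.00 ✓; |LC| = 83.69 ✓.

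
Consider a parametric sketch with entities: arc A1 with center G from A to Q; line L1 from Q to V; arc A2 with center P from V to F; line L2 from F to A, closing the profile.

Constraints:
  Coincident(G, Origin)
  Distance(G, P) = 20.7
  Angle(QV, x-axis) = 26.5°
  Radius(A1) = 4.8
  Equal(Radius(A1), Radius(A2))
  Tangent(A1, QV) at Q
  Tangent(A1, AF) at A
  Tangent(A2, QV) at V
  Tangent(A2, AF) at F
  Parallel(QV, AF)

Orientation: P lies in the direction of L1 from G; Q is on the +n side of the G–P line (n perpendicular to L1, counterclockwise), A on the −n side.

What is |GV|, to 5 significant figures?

21.249

Tangency of A1 to both parallel lines with radius 4.8 puts Q and A at G ± 4.8·n: Q = (-2.1417, 4.2957), A = (2.1417, -4.2957). Equal radii place V and F the same way about P: V = P + 4.8·n = (16.383, 13.532), F = P − 4.8·n = (20.667, 4.9406). Then |GV| = |V − G| = 21.249.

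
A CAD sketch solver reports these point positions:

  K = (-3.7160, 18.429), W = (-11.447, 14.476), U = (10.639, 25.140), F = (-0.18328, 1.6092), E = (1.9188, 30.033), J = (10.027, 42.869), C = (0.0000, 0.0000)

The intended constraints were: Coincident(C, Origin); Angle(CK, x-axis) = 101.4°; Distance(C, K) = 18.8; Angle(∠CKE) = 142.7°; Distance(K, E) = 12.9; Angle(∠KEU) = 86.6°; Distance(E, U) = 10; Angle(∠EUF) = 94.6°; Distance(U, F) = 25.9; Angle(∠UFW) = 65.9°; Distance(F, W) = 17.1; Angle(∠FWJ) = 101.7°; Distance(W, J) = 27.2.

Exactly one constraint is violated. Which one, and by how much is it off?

Distance(W, J) = 27.2 — off by 8.40.

C = (0.00, 0.00) ✓; CK at 101.4° ✓; |CK| = 18.80 ✓; ∠CKE = 142.7° ✓; |KE| = 12.90 ✓; ∠KEU = 86.60° ✓; |EU| = 9.999 ✓; ∠EUF = 94.60° ✓; |UF| = 25.90 ✓; ∠UFW = 65.90° ✓; |FW| = 17.10 ✓; ∠FWJ = 101.7° ✓; |WJ| = 35.60 ✗.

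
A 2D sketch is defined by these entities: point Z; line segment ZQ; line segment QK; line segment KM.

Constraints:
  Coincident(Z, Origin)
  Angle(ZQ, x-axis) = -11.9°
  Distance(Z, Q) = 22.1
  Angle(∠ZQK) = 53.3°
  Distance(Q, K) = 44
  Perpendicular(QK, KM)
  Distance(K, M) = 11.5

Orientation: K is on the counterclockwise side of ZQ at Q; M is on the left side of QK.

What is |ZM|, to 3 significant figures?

31.4

Z is at the origin; ZQ runs at -11.9° with length 22.1, so Q = 22.1·(cos -11.9°, sin -11.9°) = (21.6, -4.56). ∠ZQK = 53.3°, so QK runs at -11.9° + (180° − 53.3°) = 115° from the x-axis; with |QK| = 44.0, K = Q + 44.0·(cos 115°, sin 115°) = (3.17, 35.4). The perpendicularity gives KM at right angles to QK; with |KM| = 11.5 on the left of QK, M = K + 11.5·(-0.908, -0.419) = (-7.27, 30.6). Then |ZM| = |M − Z| = 31.4.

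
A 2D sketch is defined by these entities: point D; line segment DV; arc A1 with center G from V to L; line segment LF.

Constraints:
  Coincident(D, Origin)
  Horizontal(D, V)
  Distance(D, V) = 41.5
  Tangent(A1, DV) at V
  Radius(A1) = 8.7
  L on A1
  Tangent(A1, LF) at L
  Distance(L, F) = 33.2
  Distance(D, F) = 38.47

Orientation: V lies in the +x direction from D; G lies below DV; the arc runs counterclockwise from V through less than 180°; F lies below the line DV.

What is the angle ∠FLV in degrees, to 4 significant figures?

149.0°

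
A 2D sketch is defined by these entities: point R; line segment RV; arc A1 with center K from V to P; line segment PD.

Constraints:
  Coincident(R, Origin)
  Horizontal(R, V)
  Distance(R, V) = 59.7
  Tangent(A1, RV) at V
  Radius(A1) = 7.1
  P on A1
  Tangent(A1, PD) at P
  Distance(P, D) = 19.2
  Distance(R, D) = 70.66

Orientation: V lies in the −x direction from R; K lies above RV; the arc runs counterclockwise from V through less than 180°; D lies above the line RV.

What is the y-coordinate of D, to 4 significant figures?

26.76

Checks: |RV| = 59.70 ✓; |KP| = 7.100 ✓; ∠(KP, PD) = 90.00° ✓; |PD| = 19.20 ✓; |RD| = 70.66 ✓.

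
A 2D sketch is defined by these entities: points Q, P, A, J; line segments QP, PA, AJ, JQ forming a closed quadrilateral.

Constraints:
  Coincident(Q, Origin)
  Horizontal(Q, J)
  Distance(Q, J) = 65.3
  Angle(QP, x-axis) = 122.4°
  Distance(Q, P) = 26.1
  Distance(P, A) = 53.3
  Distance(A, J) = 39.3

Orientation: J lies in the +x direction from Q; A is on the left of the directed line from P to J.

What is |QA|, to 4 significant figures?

48.52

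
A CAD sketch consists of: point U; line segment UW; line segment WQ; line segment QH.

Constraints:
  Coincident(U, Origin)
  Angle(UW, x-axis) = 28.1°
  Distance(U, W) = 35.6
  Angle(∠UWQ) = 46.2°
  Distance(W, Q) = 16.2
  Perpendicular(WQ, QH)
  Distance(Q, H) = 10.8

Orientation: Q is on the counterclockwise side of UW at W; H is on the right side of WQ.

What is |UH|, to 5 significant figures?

37.458

U is at the origin; UW runs at 28.1° with length 35.6, so W = 35.6·(cos 28.1°, sin 28.1°) = (31.404, 16.768). ∠UWQ = 46.2°, so WQ runs at 28.1° + (180° − 46.2°) = 161.90° from the x-axis; with |WQ| = 16.2, Q = W + 16.2·(cos 161.90°, sin 161.90°) = (16.005, 21.801). The perpendicularity gives QH at right angles to WQ; with |QH| = 10.8 on the right of WQ, H = Q + 10.8·(0.31068, 0.95052) = (19.361, 32.067). Then |UH| = |H − U| = 37.458.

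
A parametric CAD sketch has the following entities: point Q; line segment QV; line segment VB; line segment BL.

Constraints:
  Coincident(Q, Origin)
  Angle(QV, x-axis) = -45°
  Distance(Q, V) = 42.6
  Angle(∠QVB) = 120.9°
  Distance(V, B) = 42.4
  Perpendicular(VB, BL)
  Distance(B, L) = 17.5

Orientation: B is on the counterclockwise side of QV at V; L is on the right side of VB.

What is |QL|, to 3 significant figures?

84.0

∠QVB = 120.9°, so VB runs at -45.0° + (180° − 120.9°) = 14.1° from the x-axis; with |VB| = 42.4, B = V + 42.4·(cos 14.1°, sin 14.1°) = (71.2, -19.8). VB is perpendicular to BL; with |BL| = 17.5 on the right of VB, L = B + 17.5·(0.244, -0.970) = (75.5, -36.8). Then |QL| = |L − Q| = 84.0.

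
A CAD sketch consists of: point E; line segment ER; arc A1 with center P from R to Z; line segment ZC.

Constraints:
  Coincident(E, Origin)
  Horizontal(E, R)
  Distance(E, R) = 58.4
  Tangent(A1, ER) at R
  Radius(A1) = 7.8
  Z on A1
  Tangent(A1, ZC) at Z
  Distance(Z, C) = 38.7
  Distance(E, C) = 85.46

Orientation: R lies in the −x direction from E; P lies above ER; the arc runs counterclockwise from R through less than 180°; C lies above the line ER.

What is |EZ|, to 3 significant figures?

53.2

Checks: E = (0.00, 0.00) ✓; |PZ| = 7.800 ✓; ∠(PZ, ZC) = 90.00° ✓; |ZC| = 38.70 ✓; |EC| = 85.46 ✓.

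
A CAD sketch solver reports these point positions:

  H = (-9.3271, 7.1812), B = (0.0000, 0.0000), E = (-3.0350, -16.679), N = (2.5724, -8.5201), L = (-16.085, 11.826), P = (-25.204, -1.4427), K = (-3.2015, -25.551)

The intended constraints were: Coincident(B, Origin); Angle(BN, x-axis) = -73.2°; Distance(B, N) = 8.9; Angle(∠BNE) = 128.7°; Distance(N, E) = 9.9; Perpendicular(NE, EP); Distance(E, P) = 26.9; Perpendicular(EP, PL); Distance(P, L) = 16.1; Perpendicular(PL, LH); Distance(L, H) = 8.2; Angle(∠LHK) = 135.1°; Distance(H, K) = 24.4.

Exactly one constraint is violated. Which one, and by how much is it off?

Distance(H, K) = 24.4 — off by 8.90.

B = (0.00, 0.00) ✓; BN at -73.20° ✓; |BN| = 8.900 ✓; ∠BNE = 128.7° ✓; |NE| = 9.900 ✓; ∠(NE, EP) = 90.00° ✓; |EP| = 26.90 ✓; ∠(EP, PL) = 90.00° ✓; |PL| = 16.10 ✓; ∠(PL, LH) = 90.00° ✓; |LH| = 8.200 ✓; ∠LHK = 135.1° ✓; |HK| = 33.30 ✗.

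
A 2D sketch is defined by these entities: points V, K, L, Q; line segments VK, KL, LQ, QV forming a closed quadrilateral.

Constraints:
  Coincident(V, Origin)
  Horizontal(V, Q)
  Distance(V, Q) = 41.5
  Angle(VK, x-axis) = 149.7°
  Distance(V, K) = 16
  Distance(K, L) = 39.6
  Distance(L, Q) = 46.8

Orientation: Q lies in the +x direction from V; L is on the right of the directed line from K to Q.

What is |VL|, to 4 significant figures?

27.72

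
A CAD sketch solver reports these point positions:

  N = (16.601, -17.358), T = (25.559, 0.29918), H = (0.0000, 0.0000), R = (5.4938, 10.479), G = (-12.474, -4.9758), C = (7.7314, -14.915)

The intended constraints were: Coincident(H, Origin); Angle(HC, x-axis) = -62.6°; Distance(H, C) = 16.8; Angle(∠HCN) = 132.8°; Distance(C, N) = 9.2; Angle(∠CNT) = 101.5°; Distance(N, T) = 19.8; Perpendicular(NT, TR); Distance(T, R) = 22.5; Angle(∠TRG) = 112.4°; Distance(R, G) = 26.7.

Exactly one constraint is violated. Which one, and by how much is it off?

Distance(R, G) = 26.7 — off by 3.00.

H = (0.00, 0.00) ✓; HC at -62.60° ✓; |HC| = 16.80 ✓; ∠HCN = 132.8° ✓; |CN| = 9.200 ✓; ∠CNT = 101.5° ✓; |NT| = 19.80 ✓; ∠(NT, TR) = 90.00° ✓; |TR| = 22.50 ✓; ∠TRG = 112.4° ✓; |RG| = 23.70 ✗.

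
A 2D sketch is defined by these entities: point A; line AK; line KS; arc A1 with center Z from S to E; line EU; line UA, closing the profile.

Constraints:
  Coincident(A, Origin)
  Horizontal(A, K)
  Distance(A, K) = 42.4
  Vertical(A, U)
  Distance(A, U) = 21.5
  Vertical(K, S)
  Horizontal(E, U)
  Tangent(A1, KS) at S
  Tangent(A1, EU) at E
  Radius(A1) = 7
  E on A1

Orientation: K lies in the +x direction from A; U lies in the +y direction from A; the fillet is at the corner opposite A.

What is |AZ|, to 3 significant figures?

38.3

A is at the origin; A and K share the same y with |AK| = 42.4 and K on the +x side, so K = (42.4, 0.00). AU is vertical with |AU| = 21.5 and U on the +y side, so U = (0.00, 21.5). The virtual corner opposite A is at (42.4, 21.5). The tangent condition forces ZS to be normal to KS and the tangent condition forces ZE to be normal to EU, with radius 7.0, so the center Z sits 7.0 in from both sides at Z = (35.4, 14.5). Then |AZ| = |Z − A| = 38.3.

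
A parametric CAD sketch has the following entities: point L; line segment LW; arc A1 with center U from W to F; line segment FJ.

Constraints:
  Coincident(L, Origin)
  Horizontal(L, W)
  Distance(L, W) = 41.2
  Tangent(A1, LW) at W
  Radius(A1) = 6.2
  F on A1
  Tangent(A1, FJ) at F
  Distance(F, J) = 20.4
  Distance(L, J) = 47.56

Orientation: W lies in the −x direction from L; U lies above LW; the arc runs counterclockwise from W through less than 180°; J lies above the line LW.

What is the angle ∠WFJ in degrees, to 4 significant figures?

129.7°

Checks: |UF| = 6.200 ✓; ∠(UF, FJ) = 90.00° ✓; |FJ| = 20.40 ✓; |LJ| = 47.56 ✓.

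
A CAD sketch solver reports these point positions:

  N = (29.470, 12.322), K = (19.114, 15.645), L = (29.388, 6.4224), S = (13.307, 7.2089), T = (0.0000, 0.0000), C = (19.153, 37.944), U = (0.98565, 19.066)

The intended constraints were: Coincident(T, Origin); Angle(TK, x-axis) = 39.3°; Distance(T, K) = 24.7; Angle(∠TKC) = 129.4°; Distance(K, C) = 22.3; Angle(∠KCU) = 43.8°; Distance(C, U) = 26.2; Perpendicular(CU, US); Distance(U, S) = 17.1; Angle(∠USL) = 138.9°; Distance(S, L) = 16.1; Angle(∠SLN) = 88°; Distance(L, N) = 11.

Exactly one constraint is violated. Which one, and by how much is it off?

Distance(L, N) = 11 — off by 5.10.

T = (0.00, 0.00) ✓; TK at 39.30° ✓; |TK| = 24.70 ✓; ∠TKC = 129.4° ✓; |KC| = 22.30 ✓; ∠KCU = 43.80° ✓; |CU| = 26.20 ✓; ∠(CU, US) = 90.00° ✓; |US| = 17.10 ✓; ∠USL = 138.9° ✓; |SL| = 16.10 ✓; ∠SLN = 88.00° ✓; |LN| = 5.900 ✗.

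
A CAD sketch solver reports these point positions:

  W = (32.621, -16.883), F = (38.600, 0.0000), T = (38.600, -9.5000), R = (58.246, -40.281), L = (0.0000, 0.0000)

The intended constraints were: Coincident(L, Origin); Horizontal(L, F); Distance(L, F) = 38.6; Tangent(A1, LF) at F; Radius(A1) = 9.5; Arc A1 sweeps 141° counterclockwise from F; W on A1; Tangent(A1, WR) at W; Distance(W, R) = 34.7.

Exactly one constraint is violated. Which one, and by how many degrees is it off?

Tangent(A1, WR) at W — off by 3.40°.

L = (0.00, 0.00) ✓; L.y = 0.00, F.y = 0.00 ✓; |LF| = 38.60 ✓; ∠(TF, FL) = 90.00° ✓; |TF| = 9.500 ✓; bearing(T→W) − bearing(T→F) = 141.0° ✓; |TW| = 9.500 ✓; ∠(TW, WR) = 93.40° ✗; |WR| = 34.70 ✓.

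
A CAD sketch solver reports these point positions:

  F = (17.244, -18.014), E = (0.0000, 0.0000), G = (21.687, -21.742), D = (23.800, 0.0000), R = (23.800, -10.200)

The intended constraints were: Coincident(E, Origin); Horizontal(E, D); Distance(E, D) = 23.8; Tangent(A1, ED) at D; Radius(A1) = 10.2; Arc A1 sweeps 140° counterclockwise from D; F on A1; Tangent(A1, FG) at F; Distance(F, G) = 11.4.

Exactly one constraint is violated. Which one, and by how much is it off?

Distance(F, G) = 11.4 — off by 5.60.

E = (0.00, 0.00) ✓; E.y = 0.00, D.y = 0.00 ✓; |ED| = 23.80 ✓; ∠(RD, DE) = 90.00° ✓; |RD| = 10.20 ✓; bearing(R→F) − bearing(R→D) = 140.0° ✓; |RF| = 10.20 ✓; ∠(RF, FG) = 90.00° ✓; |FG| = 5.800 ✗.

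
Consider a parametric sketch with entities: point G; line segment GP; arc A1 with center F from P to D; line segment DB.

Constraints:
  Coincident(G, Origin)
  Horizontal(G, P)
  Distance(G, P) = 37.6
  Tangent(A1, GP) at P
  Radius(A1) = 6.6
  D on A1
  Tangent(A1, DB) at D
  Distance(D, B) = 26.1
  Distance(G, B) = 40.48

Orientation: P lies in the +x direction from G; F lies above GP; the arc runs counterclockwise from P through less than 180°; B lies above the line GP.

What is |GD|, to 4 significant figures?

44.04

G is at the origin; G and P share the same y with |GP| = 37.6 and P on the +x side, so P = (37.60, 0.000). Tangency of A1 to GP means the radius FP is perpendicular to GP, so F = P + (0, 6.6) = (37.60, 6.600). Since FD ⟂ DB (tangency), |FB| = √(6.6² + 26.1²) = 26.92 regardless of where D sits on A1. So B lies on both circle(G, 40.48) and circle(F, 26.92); the above-GP intersection is B = (26.10, 30.94). D is the foot of the tangent from B: D = (42.69, 10.80).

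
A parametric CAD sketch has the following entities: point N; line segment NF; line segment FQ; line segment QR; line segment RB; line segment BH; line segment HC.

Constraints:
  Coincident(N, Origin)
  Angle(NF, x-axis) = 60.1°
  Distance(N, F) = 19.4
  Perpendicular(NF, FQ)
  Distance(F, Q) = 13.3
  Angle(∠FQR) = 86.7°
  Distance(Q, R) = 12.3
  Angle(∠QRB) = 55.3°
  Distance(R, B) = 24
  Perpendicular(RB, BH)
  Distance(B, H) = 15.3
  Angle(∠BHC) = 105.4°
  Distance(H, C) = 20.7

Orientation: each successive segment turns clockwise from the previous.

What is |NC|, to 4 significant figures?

34.19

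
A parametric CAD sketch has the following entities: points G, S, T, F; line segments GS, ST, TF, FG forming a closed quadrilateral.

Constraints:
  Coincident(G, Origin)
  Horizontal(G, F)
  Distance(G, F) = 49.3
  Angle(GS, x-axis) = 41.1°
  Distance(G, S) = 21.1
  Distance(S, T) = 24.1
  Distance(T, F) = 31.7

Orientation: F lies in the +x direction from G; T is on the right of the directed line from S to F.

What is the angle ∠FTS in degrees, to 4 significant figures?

79.53°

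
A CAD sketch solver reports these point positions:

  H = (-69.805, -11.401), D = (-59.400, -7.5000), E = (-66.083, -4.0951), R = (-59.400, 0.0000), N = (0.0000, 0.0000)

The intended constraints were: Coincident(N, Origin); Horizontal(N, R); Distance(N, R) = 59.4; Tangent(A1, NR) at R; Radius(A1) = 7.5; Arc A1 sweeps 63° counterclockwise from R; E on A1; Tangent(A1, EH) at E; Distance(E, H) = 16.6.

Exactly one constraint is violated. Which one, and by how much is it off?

Distance(E, H) = 16.6 — off by 8.40.

N = (0.00, 0.00) ✓; N.y = 0.00, R.y = 0.00 ✓; |NR| = 59.40 ✓; ∠(DR, RN) = 90.00° ✓; |DR| = 7.500 ✓; bearing(D→E) − bearing(D→R) = 63.00° ✓; |DE| = 7.500 ✓; ∠(DE, EH) = 90.00° ✓; |EH| = 8.199 ✗.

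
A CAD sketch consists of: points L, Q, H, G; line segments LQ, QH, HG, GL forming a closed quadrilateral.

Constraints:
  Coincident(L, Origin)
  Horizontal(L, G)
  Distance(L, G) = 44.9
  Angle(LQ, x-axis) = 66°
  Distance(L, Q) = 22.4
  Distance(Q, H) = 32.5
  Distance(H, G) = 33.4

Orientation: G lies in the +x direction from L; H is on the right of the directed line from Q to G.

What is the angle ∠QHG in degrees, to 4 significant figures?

77.44°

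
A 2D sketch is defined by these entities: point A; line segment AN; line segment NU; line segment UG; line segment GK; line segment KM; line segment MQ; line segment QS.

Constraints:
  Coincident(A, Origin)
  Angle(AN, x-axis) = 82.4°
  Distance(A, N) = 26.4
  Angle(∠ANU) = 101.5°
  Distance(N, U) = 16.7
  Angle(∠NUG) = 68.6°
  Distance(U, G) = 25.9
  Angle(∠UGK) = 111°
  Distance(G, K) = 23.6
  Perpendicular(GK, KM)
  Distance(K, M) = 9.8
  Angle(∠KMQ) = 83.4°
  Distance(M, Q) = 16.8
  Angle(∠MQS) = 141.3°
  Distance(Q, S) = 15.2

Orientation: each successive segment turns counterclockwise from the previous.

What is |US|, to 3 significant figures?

27.7

∠KMQ = 83.4° gives MQ at 168° from the x-axis; with |MQ| = 16.8, Q = (-2.18, 11.0). ∠MQS = 141.3° gives QS at -153° from the x-axis; with |QS| = 15.2, S = (-15.8, 4.19). Then |US| = |S − U| = 27.7.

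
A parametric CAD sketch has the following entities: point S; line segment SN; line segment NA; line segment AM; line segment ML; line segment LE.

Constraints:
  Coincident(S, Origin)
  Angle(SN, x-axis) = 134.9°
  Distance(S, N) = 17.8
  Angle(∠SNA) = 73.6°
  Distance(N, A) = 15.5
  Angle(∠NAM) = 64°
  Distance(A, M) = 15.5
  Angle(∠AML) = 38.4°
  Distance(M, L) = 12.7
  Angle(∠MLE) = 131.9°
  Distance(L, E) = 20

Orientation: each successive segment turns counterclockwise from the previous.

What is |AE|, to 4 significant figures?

14.87

S is at the origin; SN runs at 134.9° with length 17.8, so N = (-12.56, 12.61). ∠SNA = 73.6° gives NA at -118.7° from the x-axis; with |NA| = 15.5, A = (-20.01, -0.9873). ∠NAM = 64.0° gives AM at -2.700° from the x-axis; with |AM| = 15.5, M = (-4.525, -1.717). ∠AML = 38.4° gives ML at 138.9° from the x-axis; with |ML| = 12.7, L = (-14.10, 6.631). ∠MLE = 131.9° gives LE at -173.0° from the x-axis; with |LE| = 20.0, E = (-33.95, 4.194). Then |AE| = |E − A| = 14.87.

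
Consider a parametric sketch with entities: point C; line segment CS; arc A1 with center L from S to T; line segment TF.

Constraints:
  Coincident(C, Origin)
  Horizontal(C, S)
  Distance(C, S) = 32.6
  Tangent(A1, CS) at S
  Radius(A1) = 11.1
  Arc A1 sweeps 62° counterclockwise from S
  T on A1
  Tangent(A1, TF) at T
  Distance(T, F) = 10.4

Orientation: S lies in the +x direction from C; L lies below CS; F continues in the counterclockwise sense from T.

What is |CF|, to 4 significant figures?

23.41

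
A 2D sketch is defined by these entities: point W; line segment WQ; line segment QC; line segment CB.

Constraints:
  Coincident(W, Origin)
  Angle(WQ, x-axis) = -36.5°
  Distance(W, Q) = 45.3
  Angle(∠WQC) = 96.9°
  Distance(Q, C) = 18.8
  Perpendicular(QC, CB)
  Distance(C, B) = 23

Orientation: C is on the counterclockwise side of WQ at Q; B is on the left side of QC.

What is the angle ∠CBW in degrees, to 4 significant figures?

132.2°

∠WQC = 96.9°, so QC runs at -36.5° + (180° − 96.9°) = 46.60° from the x-axis; with |QC| = 18.8, C = Q + 18.8·(cos 46.60°, sin 46.60°) = (49.33, -13.29). QC is perpendicular to CB; with |CB| = 23.0 on the left of QC, B = C + 23.0·(-0.7266, 0.6871) = (32.62, 2.517). Then cos ∠CBW = BC·BW / (|BC||BW|), giving 132.2°.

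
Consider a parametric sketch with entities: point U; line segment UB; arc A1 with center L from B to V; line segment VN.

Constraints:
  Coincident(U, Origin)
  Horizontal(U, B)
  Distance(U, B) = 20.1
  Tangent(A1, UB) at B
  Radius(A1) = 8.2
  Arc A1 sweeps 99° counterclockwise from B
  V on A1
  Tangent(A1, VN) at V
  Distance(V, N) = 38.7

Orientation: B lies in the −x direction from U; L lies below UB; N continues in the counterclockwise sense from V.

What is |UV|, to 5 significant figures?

29.751

U is at the origin; UB is horizontal with |UB| = 20.1 and B on the −x side, so B = (-20.100, 0.0000). The tangent condition forces LB to be normal to UB, so L = B + (0, -8.2) = (-20.100, -8.2000). On A1, B sits at bearing 90° from L; a 99° counterclockwise sweep puts V at bearing 189°, so V = L + 8.2·(cos 189°, sin 189°) = (-28.199, -9.4828). Then |UV| = |V − U| = 29.751.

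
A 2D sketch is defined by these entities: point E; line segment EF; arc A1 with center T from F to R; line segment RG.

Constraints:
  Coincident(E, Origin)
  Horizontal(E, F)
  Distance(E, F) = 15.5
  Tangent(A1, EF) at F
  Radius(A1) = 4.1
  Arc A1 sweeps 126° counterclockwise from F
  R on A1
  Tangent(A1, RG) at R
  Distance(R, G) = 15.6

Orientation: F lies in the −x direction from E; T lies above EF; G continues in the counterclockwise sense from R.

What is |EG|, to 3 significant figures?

28.7

On A1, F sits at bearing -90° from T; a 126° counterclockwise sweep puts R at bearing 36°, so R = T + 4.1·(cos 36°, sin 36°) = (-12.2, 6.51). The tangent condition forces TR to be normal to RG, so RG runs along (−sin 36°, cos 36°); with |RG| = 15.6, G = (-21.4, 19.1). Then |EG| = |G − E| = 28.7.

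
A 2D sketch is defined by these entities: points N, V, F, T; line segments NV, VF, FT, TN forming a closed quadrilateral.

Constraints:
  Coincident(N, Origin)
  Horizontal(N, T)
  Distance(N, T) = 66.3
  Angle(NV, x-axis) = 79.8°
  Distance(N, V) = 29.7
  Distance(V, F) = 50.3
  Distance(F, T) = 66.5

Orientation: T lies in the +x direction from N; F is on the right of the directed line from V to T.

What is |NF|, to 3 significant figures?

21.3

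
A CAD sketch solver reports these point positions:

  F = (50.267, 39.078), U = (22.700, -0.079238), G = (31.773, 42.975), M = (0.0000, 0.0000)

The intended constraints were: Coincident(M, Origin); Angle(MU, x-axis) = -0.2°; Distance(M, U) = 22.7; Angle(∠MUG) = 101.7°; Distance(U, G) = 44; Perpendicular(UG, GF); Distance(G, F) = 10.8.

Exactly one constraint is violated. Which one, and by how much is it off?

Distance(G, F) = 10.8 — off by 8.10.

M = (0.00, 0.00) ✓; MU at -0.2000° ✓; |MU| = 22.70 ✓; ∠MUG = 101.7° ✓; |UG| = 44.00 ✓; ∠(UG, GF) = 90.00° ✓; |GF| = 18.90 ✗.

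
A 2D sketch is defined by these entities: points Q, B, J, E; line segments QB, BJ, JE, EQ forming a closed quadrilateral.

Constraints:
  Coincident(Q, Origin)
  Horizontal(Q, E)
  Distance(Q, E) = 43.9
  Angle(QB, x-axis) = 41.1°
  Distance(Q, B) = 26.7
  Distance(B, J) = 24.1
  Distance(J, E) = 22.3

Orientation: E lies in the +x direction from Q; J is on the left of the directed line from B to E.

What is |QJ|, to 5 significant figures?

49.103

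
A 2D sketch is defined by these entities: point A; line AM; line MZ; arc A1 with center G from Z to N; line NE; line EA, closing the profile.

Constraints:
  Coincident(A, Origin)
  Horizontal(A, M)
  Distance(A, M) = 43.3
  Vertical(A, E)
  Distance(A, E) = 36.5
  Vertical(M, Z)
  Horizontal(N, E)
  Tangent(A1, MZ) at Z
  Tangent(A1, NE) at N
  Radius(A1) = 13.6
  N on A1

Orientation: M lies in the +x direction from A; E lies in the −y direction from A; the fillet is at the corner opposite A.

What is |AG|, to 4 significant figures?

37.50

A is at the origin; AM is horizontal with |AM| = 43.3 and M on the +x side, so M = (43.30, 0.000). A and E share the same x with |AE| = 36.5 and E on the −y side, so E = (0.000, -36.50). The virtual corner opposite A is at (43.30, -36.50). Since A1 is tangent to MZ there, GZ ⟂ MZ and A1 meets NE tangentially, so GN is at right angles to NE, with radius 13.6, so the center G sits 13.6 in from both sides at G = (29.70, -22.90). Then |AG| = |G − A| = 37.50.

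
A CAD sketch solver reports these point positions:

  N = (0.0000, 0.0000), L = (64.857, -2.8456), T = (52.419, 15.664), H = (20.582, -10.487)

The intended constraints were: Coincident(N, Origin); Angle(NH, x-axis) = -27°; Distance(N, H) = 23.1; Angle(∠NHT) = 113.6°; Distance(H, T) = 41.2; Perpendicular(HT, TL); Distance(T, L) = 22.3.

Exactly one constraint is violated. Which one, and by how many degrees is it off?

Perpendicular(HT, TL) — off by 5.50°.

N = (0.00, 0.00) ✓; NH at -27.00° ✓; |NH| = 23.10 ✓; ∠NHT = 113.6° ✓; |HT| = 41.20 ✓; ∠(HT, TL) = 95.50° ✗; |TL| = 22.30 ✓.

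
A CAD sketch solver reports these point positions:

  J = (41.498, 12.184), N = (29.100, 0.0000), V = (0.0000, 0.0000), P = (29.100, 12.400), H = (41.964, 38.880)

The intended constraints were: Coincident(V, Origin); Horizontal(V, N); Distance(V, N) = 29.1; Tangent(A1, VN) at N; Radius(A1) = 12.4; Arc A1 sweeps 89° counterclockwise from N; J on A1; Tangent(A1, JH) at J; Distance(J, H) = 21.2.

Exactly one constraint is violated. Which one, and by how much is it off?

Distance(J, H) = 21.2 — off by 5.50.

V = (0.00, 0.00) ✓; V.y = 0.00, N.y = 0.00 ✓; |VN| = 29.10 ✓; ∠(PN, NV) = 90.00° ✓; |PN| = 12.40 ✓; bearing(P→J) − bearing(P→N) = 89.00° ✓; |PJ| = 12.40 ✓; ∠(PJ, JH) = 90.00° ✓; |JH| = 26.70 ✗.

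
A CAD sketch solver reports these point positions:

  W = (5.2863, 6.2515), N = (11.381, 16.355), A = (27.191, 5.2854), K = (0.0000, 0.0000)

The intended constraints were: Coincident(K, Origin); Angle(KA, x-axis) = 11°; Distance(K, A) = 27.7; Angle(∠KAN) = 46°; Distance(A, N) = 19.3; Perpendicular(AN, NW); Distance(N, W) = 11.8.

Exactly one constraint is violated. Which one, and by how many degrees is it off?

Perpendicular(AN, NW) — off by 3.90°.

K = (0.00, 0.00) ✓; KA at 11.00° ✓; |KA| = 27.70 ✓; ∠KAN = 46.00° ✓; |AN| = 19.30 ✓; ∠(AN, NW) = 93.90° ✗; |NW| = 11.80 ✓.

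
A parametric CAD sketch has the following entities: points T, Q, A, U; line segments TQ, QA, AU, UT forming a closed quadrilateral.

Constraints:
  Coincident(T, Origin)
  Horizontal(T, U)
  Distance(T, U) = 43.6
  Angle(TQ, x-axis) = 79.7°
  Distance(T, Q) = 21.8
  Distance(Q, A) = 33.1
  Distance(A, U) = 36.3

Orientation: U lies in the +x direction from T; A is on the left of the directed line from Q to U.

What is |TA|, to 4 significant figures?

48.88

Checks: TQ at 79.70° ✓; |QA| = 33.10 ✓; |AU| = 36.30 ✓.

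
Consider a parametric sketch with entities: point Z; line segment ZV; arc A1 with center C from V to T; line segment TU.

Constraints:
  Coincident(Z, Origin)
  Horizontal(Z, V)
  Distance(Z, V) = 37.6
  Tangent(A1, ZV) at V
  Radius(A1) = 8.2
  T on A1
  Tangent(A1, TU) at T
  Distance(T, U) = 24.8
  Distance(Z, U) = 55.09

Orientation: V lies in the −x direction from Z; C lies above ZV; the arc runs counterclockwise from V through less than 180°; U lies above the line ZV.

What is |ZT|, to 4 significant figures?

33.08

Z is at the origin; ZV is horizontal with |ZV| = 37.6 and V on the −x side, so V = (-37.60, 0.000). The tangent condition forces CV to be normal to ZV, so C = V + (0, 8.2) = (-37.60, 8.200). Since CT ⟂ TU (tangency), |CU| = √(8.2² + 24.8²) = 26.12 regardless of where T sits on A1. So U lies on both circle(Z, 55.09) and circle(C, 26.12); the above-ZV intersection is U = (-43.65, 33.61). T is the foot of the tangent from U: T = (-30.62, 12.51).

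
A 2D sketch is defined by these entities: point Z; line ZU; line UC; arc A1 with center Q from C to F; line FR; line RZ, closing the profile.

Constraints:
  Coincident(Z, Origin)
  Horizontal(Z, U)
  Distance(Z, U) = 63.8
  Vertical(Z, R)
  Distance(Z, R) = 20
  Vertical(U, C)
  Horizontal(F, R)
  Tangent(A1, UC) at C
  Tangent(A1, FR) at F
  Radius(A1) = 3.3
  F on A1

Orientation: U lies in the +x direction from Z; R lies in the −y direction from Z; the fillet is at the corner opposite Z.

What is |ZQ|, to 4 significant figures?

62.76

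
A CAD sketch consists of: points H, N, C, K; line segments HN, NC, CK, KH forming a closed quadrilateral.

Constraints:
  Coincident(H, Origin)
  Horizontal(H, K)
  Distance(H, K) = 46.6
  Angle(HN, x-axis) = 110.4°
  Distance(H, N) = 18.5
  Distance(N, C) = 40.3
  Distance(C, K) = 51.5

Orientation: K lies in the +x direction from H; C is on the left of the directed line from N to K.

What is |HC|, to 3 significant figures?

50.7

H is at the origin; H and K share the same y with |HK| = 46.6 and K in +x, so K = (46.6, 0). HN runs at 110.4° with |HN| = 18.5, so N = (-6.45, 17.3). C is determined by |NC| = 40.3 and |CK| = 51.5 together: it lies at the intersection of circle(N, 40.3) and circle(K, 51.5). With |NK| = 55.8, the foot of the radical line on NK is 18.7 from N and the perpendicular offset is √(40.3² − 18.7²) = 35.7. Taking the left-of-NK solution: C = (22.4, 45.5).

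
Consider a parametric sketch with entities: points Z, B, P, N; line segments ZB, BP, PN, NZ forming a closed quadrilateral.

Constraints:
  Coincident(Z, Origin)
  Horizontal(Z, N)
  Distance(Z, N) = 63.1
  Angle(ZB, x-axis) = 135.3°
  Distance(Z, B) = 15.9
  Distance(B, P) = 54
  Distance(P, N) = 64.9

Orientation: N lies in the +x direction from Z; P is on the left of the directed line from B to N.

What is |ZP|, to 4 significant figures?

57.26

Z is at the origin; ZN is horizontal with |ZN| = 63.1 and N in +x, so N = (63.1, 0). ZB runs at 135.3° with |ZB| = 15.9, so B = (-11.30, 11.18). P is determined by |BP| = 54.0 and |PN| = 64.9 together: it lies at the intersection of circle(B, 54.0) and circle(N, 64.9). With |BN| = 75.24, the foot of the radical line on BN is 29.01 from B and the perpendicular offset is √(54.0² − 29.01²) = 45.55. Taking the left-of-BN solution: P = (24.15, 51.91).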